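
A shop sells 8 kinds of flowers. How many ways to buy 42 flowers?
C(42+8-1, 8-1) = C(49, 7) = 85900584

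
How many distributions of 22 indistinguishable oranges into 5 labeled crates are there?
C(22+5-1, 5-1) = C(26, 4) = 14950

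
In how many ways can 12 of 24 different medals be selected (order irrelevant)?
C(24,12) = 24!/(12!×12!) = 2704156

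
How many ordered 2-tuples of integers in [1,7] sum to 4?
Coefficient of x^4 in (x + x² + ... + x^7)^2. By inclusion-exclusion on dice exceeding 7: Σ_j (-1)^j C(2,j)·C(4-1-7j, 1) = C(2,0)·C(3,1) = 1·3 = 3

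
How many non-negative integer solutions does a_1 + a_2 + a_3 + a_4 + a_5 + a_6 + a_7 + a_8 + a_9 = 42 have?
C(42+9-1, 9-1) = C(50, 8) = 536878650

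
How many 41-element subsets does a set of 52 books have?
C(52,41) = 52!/(41!×11!) = 60403728840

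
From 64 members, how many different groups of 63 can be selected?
C(64,63) = 64!/(63!×1!) = 64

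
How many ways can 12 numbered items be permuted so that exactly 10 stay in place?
Choose the 10 fixed points C(12,10) = 66, derange the rest: !2 = Σ_{j=0}^{2} (-1)^j·2!/j! = 2 - 2 + 1 = 1. Product = 66 × 1 = 66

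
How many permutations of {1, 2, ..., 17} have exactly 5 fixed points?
Choose the 5 fixed points C(17,5) = 6188, derange the rest: !12 = Σ_{j=0}^{12} (-1)^j·12!/j! = 479001600 - 479001600 + 239500800 - 79833600 + 19958400 - 3991680 + 665280 - 95040 + 11880 - 1320 + 132 - 12 + 1 = 176214841. Product = 6188 × 176214841 = 1090417436108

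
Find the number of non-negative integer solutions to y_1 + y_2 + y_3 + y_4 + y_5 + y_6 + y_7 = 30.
C(30+7-1, 7-1) = C(36, 6) = 1947792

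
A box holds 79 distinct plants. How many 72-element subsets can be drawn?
C(79,72) = 79!/(72!×7!) = 2898753715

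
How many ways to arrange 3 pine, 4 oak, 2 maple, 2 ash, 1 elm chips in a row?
12! / (3! × 4! × 2! × 2! × 1!) = 831600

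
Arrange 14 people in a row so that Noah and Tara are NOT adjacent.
Total - adjacent = 14! - (14-1)!×2 = 87178291200 - 12454041600 = 74724249600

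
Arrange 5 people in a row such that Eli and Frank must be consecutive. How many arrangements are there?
Treat the 2 as one block: (5-2+1)! × 2! = 24 × 2 = 48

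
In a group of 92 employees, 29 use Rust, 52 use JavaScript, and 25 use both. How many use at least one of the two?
|A∪B| = |A| + |B| - |A∩B| = 29 + 52 - 25 = 56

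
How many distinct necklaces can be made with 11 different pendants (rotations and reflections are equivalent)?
(11-1)!/2 = 3628800/2 = 1814400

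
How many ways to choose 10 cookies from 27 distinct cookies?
C(27,10) = 27!/(10!×17!) = 8436285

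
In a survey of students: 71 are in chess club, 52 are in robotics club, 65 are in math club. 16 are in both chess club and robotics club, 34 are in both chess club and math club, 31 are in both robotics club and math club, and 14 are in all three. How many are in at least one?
|A∪B∪C| = 71+52+65-16-34-31+14 = 121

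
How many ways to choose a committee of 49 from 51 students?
C(51,49) = 51!/(49!×2!) = 1275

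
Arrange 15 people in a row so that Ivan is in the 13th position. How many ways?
Fix one position: (15-1)! = 87178291200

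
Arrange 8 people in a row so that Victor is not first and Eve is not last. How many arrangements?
By inclusion-exclusion: 8! - 2×(8-1)! + (8-2)! = 40320 - 10080 + 720 = 30960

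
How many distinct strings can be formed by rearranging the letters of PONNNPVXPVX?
11! / (1! × 2! × 2! × 3! × 3!) = 277200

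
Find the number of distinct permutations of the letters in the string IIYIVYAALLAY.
12! / (3! × 1! × 3! × 3! × 2!) = 1108800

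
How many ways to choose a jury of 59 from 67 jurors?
C(67,59) = 67!/(59!×8!) = 6522361560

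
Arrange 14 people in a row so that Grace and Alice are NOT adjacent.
Total - adjacent = 14! - (14-1)!×2 = 87178291200 - 12454041600 = 74724249600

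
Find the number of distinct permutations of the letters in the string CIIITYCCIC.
10! / (1! × 1! × 4! × 4!) = 6300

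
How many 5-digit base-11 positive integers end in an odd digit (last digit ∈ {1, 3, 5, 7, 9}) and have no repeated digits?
Last∈{1,3,5,7,9}. Last=0: 0. Last nonzero: 5×9×P(9,3) = 22680. Total = 22680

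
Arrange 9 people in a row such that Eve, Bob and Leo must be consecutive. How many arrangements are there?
Treat the 3 as one block: (9-3+1)! × 3! = 5040 × 6 = 30240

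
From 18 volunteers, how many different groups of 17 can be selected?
C(18,17) = 18!/(17!×1!) = 18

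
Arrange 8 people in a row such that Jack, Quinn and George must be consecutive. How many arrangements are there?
Treat the 3 as one block: (8-3+1)! × 3! = 720 × 6 = 4320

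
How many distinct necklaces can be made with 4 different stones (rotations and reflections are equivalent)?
(4-1)!/2 = 6/2 = 3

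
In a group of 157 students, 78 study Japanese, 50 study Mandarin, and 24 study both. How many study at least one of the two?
|A∪B| = |A| + |B| - |A∩B| = 78 + 50 - 24 = 104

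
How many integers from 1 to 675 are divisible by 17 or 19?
⌊675/17⌋ + ⌊675/19⌋ - ⌊675/323⌋ = 39 + 35 - 2 = 72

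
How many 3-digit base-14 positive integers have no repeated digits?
First digit: 13 choices (nonzero). Then descending: 13 × 13 × 12 = 2028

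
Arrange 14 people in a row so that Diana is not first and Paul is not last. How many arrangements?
By inclusion-exclusion: 14! - 2×(14-1)! + (14-2)! = 87178291200 - 12454041600 + 479001600 = 75203251200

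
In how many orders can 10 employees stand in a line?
10! = 3628800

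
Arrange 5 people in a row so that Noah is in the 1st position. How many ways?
Fix one position: (5-1)! = 24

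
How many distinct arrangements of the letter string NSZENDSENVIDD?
13! / (2! × 1! × 1! × 2! × 1! × 3! × 3!) = 43243200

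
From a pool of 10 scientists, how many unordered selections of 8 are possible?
C(10,8) = 10!/(8!×2!) = 45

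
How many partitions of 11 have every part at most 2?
Let r_j(i) = number of partitions of i into parts ≤ j, for i = 0..11. r_1(i) = 1 for all i; r_j(i) = r_{j-1}(i) + r_j(i-j). Rows j = 2..2: ≤2: 1 1 2 2 3 3 4 4 5 5 6 6. r_2(11) = 6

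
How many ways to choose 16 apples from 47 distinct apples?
C(47,16) = 47!/(16!×31!) = 1503232609098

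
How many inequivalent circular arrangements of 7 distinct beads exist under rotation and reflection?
(7-1)!/2 = 720/2 = 360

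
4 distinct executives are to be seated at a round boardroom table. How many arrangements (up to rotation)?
Circular: fix one position, arrange the rest. (4-1)! = 6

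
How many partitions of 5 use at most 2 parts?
By conjugation, equals partitions of 5 into parts ≤ 2. Let r_j(i) = number of partitions of i into parts ≤ j, for i = 0..5. r_1(i) = 1 for all i; r_j(i) = r_{j-1}(i) + r_j(i-j). Rows j = 2..2: ≤2: 1 1 2 2 3 3. r_2(5) = 3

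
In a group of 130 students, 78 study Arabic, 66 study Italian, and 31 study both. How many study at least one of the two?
|A∪B| = |A| + |B| - |A∩B| = 78 + 66 - 31 = 113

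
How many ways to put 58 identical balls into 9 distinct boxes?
C(58+9-1, 9-1) = C(66, 8) = 5743572120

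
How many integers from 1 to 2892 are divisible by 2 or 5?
⌊2892/2⌋ + ⌊2892/5⌋ - ⌊2892/10⌋ = 1446 + 578 - 289 = 1735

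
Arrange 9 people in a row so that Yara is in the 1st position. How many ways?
Fix one position: (9-1)! = 40320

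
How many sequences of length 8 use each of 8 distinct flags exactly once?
8! = 40320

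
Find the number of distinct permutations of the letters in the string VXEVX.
5! / (1! × 2! × 2!) = 30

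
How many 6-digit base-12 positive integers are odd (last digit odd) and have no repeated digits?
Last∈{1,3,5,7,9,11}. Last=0: 0. Last nonzero: 6×10×P(10,4) = 302400. Total = 302400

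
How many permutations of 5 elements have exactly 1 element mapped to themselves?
Choose the 1 fixed point C(5,1) = 5, derange the rest: !4 = Σ_{j=0}^{4} (-1)^j·4!/j! = 24 - 24 + 12 - 4 + 1 = 9. Product = 5 × 9 = 45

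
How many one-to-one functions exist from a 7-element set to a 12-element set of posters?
P(12,7) = 12!/(12-7)! = 3991680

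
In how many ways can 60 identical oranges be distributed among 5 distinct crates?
C(60+5-1, 5-1) = C(64, 4) = 635376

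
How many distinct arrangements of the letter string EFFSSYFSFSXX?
12! / (1! × 4! × 1! × 2! × 4!) = 415800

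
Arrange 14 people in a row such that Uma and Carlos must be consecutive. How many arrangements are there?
Treat the 2 as one block: (14-2+1)! × 2! = 6227020800 × 2 = 12454041600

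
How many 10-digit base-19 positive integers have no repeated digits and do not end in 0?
Last digit: 18 nonzero choices. First digit: 17 (nonzero, ≠last). Middle 8: P(17,8) = 980179200. Total = 299934835200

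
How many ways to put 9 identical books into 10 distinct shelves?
C(9+10-1, 10-1) = C(18, 9) = 48620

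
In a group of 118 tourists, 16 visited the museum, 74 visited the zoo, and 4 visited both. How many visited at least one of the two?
|A∪B| = |A| + |B| - |A∩B| = 16 + 74 - 4 = 86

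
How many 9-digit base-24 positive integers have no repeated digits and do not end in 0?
Last digit: 23 nonzero choices. First digit: 22 (nonzero, ≠last). Middle 7: P(22,7) = 859541760. Total = 434928130560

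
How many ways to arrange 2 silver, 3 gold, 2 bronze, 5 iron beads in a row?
12! / (2! × 3! × 2! × 5!) = 166320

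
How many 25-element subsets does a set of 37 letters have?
C(37,25) = 37!/(25!×12!) = 1852482996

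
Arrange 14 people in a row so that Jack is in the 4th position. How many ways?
Fix one position: (14-1)! = 6227020800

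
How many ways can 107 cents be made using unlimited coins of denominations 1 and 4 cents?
Coefficient of x^107 in 1/(1-x^1) · 1/(1-x^4). Use j coins of 4 for j = 0..⌊107/4⌋ = 26, the rest in 1s: 26 + 1 = 27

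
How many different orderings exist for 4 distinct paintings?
4! = 24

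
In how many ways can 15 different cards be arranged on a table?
15! = 1307674368000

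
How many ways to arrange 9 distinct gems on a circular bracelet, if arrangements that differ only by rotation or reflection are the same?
(9-1)!/2 = 40320/2 = 20160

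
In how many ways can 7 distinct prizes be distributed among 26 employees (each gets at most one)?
P(26,7) = 26!/(26-7)! = 3315312000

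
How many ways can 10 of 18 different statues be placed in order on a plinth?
P(18,10) = 18!/(18-10)! = 158789030400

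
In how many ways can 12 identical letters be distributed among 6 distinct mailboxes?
C(12+6-1, 6-1) = C(17, 5) = 6188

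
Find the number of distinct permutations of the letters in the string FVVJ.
4! / (1! × 1! × 2!) = 12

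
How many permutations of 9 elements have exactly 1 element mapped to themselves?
Choose the 1 fixed point C(9,1) = 9, derange the rest: !8 = Σ_{j=0}^{8} (-1)^j·8!/j! = 40320 - 40320 + 20160 - 6720 + 1680 - 336 + 56 - 8 + 1 = 14833. Product = 9 × 14833 = 133497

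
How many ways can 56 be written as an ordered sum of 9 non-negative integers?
C(56+9-1, 9-1) = C(64, 8) = 4426165368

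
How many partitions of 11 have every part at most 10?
Let r_j(i) = number of partitions of i into parts ≤ j, for i = 0..11. r_1(i) = 1 for all i; r_j(i) = r_{j-1}(i) + r_j(i-j). Rows j = 2..10: ≤2: 1 1 2 2 3 3 4 4 5 5 6 6; ≤3: 1 1 2 3 4 5 7 8 10 12 14 16; ≤4: 1 1 2 3 5 6 9 11 15 18 23 27; ≤5: 1 1 2 3 5 7 10 13 18 23 30 37; ≤6: 1 1 2 3 5 7 11 14 20 26 35 44; ≤7: 1 1 2 3 5 7 11 15 21 28 38 49; ≤8: 1 1 2 3 5 7 11 15 22 29 40 52; ≤9: 1 1 2 3 5 7 11 15 22 30 41 54; ≤10: 1 1 2 3 5 7 11 15 22 30 42 55. r_10(11) = 55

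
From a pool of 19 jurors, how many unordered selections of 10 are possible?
C(19,10) = 19!/(10!×9!) = 92378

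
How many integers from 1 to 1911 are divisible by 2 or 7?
⌊1911/2⌋ + ⌊1911/7⌋ - ⌊1911/14⌋ = 955 + 273 - 136 = 1092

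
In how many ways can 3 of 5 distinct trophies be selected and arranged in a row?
P(5,3) = 5!/(5-3)! = 60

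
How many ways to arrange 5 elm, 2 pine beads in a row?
7! / (5! × 2!) = 21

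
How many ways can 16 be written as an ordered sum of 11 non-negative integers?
C(16+11-1, 11-1) = C(26, 10) = 5311735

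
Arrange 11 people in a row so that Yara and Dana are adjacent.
Treat as block: (11-1)! × 2! = 3628800 × 2 = 7257600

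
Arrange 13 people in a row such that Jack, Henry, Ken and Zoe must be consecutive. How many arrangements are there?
Treat the 4 as one block: (13-4+1)! × 4! = 3628800 × 24 = 87091200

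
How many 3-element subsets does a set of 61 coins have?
C(61,3) = 61!/(3!×58!) = 35990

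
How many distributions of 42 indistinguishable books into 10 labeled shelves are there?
C(42+10-1, 10-1) = C(51, 9) = 3042312350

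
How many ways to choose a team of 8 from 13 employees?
C(13,8) = 13!/(8!×5!) = 1287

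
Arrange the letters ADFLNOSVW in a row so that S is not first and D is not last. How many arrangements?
By inclusion-exclusion: 9! - 2×(9-1)! + (9-2)! = 362880 - 80640 + 5040 = 287280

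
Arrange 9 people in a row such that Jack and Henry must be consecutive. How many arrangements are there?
Treat the 2 as one block: (9-2+1)! × 2! = 40320 × 2 = 80640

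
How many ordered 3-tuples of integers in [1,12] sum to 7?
Coefficient of x^7 in (x + x² + ... + x^12)^3. By inclusion-exclusion on dice exceeding 12: Σ_j (-1)^j C(3,j)·C(7-1-12j, 2) = C(3,0)·C(6,2) = 1·15 = 15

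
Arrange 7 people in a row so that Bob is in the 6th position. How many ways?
Fix one position: (7-1)! = 720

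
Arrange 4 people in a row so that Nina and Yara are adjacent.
Treat as block: (4-1)! × 2! = 6 × 2 = 12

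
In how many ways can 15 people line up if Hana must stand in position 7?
Fix one position: (15-1)! = 87178291200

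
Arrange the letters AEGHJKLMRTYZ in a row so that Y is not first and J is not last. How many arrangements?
By inclusion-exclusion: 12! - 2×(12-1)! + (12-2)! = 479001600 - 79833600 + 3628800 = 402796800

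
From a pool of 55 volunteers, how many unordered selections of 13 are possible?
C(55,13) = 55!/(13!×42!) = 1451182990950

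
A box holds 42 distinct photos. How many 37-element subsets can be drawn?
C(42,37) = 42!/(37!×5!) = 850668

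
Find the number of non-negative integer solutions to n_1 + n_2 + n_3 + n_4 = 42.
C(42+4-1, 4-1) = C(45, 3) = 14190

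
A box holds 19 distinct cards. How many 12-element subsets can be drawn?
C(19,12) = 19!/(12!×7!) = 50388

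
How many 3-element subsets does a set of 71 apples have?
C(71,3) = 71!/(3!×68!) = 57155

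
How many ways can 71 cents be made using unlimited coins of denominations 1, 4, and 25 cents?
Coefficient of x^71 in 1/(1-x^1) · 1/(1-x^4) · 1/(1-x^25). Case on j = number of 25-cent coins (j = 0..2); remainder r = 71 - 25j is made from {1,4} in ⌊r/4⌋+1 ways. r = 71, 46, 21 → 18 + 12 + 6 = 36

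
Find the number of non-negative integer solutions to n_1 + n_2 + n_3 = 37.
C(37+3-1, 3-1) = C(39, 2) = 741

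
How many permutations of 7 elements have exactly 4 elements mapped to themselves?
Choose the 4 fixed points C(7,4) = 35, derange the rest: !3 = Σ_{j=0}^{3} (-1)^j·3!/j! = 6 - 6 + 3 - 1 = 2. Product = 35 × 2 = 70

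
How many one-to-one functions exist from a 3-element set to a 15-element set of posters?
P(15,3) = 15!/(15-3)! = 2730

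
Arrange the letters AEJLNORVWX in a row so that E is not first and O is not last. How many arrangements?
By inclusion-exclusion: 10! - 2×(10-1)! + (10-2)! = 3628800 - 725760 + 40320 = 2943360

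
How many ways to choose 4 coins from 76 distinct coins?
C(76,4) = 76!/(4!×72!) = 1282975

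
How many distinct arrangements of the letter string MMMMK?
5! / (1! × 4!) = 5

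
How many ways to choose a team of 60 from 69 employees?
C(69,60) = 69!/(60!×9!) = 56672074888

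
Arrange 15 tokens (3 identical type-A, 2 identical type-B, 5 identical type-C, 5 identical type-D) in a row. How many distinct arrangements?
15! / (3! × 2! × 5! × 5!) = 7567560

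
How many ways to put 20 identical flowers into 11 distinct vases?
C(20+11-1, 11-1) = C(30, 10) = 30045015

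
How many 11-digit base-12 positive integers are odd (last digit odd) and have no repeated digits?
Last∈{1,3,5,7,9,11}. Last=0: 0. Last nonzero: 6×10×P(10,9) = 217728000. Total = 217728000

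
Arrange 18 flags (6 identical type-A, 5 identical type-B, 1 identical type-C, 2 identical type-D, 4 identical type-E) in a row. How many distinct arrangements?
18! / (6! × 5! × 1! × 2! × 4!) = 1543782240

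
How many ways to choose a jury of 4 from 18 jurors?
C(18,4) = 18!/(4!×14!) = 3060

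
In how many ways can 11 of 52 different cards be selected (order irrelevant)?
C(52,11) = 52!/(11!×41!) = 60403728840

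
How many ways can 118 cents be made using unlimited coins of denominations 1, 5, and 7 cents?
Coefficient of x^118 in 1/(1-x^1) · 1/(1-x^5) · 1/(1-x^7). Case on j = number of 7-cent coins (j = 0..16); remainder r = 118 - 7j is made from {1,5} in ⌊r/5⌋+1 ways. r = 118, 111, 104, 97, 90, 83, 76, 69, 62, 55, 48, 41, 34, 27, 20, 13, 6 → 24 + 23 + 21 + 20 + 19 + 17 + 16 + 14 + 13 + 12 + 10 + 9 + 7 + 6 + 5 + 3 + 2 = 221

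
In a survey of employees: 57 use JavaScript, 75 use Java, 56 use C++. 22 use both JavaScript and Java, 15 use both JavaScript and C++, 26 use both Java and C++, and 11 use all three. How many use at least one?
|A∪B∪C| = 57+75+56-22-15-26+11 = 136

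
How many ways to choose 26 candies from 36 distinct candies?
C(36,26) = 36!/(26!×10!) = 254186856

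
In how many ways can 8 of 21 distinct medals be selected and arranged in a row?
P(21,8) = 21!/(21-8)! = 8204716800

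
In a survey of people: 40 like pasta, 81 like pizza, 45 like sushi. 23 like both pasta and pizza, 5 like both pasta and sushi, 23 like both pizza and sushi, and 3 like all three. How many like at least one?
|A∪B∪C| = 40+81+45-23-5-23+3 = 118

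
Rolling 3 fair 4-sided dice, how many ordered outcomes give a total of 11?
Coefficient of x^11 in (x + x² + ... + x^4)^3. By inclusion-exclusion on dice exceeding 4: Σ_j (-1)^j C(3,j)·C(11-1-4j, 2) = C(3,0)·C(10,2) - C(3,1)·C(6,2) + C(3,2)·C(2,2) = 1·45 - 3·15 + 3·1 = 3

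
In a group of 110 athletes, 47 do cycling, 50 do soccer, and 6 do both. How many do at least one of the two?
|A∪B| = |A| + |B| - |A∩B| = 47 + 50 - 6 = 91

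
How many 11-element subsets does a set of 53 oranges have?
C(53,11) = 53!/(11!×42!) = 76223753060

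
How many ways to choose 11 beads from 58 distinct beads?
C(58,11) = 58!/(11!×47!) = 227692286640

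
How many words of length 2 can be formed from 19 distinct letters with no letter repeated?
P(19,2) = 19!/(19-2)! = 342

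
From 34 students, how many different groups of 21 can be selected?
C(34,21) = 34!/(21!×13!) = 927983760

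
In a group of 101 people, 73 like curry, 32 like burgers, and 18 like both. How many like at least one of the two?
|A∪B| = |A| + |B| - |A∩B| = 73 + 32 - 18 = 87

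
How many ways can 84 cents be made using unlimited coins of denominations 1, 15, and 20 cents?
Coefficient of x^84 in 1/(1-x^1) · 1/(1-x^15) · 1/(1-x^20). Case on j = number of 20-cent coins (j = 0..4); remainder r = 84 - 20j is made from {1,15} in ⌊r/15⌋+1 ways. r = 84, 64, 44, 24, 4 → 6 + 5 + 3 + 2 + 1 = 17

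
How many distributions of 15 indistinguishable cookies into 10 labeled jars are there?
C(15+10-1, 10-1) = C(24, 9) = 1307504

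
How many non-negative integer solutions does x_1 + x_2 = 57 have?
C(57+2-1, 2-1) = C(58, 1) = 58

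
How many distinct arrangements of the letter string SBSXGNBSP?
9! / (3! × 1! × 1! × 1! × 2! × 1!) = 30240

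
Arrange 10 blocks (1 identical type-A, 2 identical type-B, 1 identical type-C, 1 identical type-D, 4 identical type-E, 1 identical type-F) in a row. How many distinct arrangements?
10! / (1! × 2! × 1! × 1! × 4! × 1!) = 75600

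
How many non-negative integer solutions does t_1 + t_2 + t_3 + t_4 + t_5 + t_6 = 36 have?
C(36+6-1, 6-1) = C(41, 5) = 749398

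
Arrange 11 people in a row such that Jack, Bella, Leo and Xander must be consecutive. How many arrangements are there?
Treat the 4 as one block: (11-4+1)! × 4! = 40320 × 24 = 967680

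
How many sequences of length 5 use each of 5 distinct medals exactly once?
5! = 120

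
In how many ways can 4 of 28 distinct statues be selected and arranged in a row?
P(28,4) = 28!/(28-4)! = 491400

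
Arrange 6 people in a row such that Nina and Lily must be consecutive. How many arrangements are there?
Treat the 2 as one block: (6-2+1)! × 2! = 120 × 2 = 240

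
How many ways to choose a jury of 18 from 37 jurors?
C(37,18) = 37!/(18!×19!) = 17672631900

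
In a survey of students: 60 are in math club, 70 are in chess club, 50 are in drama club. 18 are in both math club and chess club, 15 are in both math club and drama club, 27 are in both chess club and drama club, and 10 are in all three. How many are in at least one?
|A∪B∪C| = 60+70+50-18-15-27+10 = 130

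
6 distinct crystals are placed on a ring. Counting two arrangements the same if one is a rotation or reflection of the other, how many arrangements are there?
(6-1)!/2 = 120/2 = 60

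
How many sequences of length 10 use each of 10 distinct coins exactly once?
10! = 3628800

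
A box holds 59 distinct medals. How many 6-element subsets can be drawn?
C(59,6) = 59!/(6!×53!) = 45057474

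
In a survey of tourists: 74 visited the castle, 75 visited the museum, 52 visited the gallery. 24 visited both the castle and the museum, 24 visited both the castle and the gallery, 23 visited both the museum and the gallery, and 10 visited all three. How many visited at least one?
|A∪B∪C| = 74+75+52-24-24-23+10 = 140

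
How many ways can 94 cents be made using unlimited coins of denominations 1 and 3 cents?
Coefficient of x^94 in 1/(1-x^1) · 1/(1-x^3). Use j coins of 3 for j = 0..⌊94/3⌋ = 31, the rest in 1s: 31 + 1 = 32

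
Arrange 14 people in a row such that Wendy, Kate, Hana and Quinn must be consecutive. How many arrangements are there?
Treat the 4 as one block: (14-4+1)! × 4! = 39916800 × 24 = 958003200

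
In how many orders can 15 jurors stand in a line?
15! = 1307674368000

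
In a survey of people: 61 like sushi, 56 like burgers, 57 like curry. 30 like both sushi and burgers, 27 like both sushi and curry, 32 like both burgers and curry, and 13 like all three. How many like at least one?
|A∪B∪C| = 61+56+57-30-27-32+13 = 98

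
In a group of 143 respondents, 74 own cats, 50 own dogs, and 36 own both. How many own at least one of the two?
|A∪B| = |A| + |B| - |A∩B| = 74 + 50 - 36 = 88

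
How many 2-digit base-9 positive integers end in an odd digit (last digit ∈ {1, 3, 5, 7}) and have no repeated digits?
Last∈{1,3,5,7}. Last=0: 0. Last nonzero: 4×7×P(7,0) = 28. Total = 28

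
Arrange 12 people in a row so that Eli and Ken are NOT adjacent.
Total - adjacent = 12! - (12-1)!×2 = 479001600 - 79833600 = 399168000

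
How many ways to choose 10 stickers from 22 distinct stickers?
C(22,10) = 22!/(10!×12!) = 646646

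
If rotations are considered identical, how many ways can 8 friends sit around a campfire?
Circular: fix one position, arrange the rest. (8-1)! = 5040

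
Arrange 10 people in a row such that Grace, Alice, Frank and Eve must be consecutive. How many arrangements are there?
Treat the 4 as one block: (10-4+1)! × 4! = 5040 × 24 = 120960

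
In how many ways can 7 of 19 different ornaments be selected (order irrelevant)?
C(19,7) = 19!/(7!×12!) = 50388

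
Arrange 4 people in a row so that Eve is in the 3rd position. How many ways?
Fix one position: (4-1)! = 6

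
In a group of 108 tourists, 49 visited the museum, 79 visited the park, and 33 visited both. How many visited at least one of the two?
|A∪B| = |A| + |B| - |A∩B| = 49 + 79 - 33 = 95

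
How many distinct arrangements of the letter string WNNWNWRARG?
10! / (3! × 1! × 1! × 3! × 2!) = 50400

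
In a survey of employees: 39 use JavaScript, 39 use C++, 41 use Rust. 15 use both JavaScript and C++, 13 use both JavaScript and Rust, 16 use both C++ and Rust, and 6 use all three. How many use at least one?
|A∪B∪C| = 39+39+41-15-13-16+6 = 81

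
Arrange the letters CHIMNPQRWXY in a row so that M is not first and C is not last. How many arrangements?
By inclusion-exclusion: 11! - 2×(11-1)! + (11-2)! = 39916800 - 7257600 + 362880 = 33022080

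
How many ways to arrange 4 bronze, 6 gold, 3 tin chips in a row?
13! / (4! × 6! × 3!) = 60060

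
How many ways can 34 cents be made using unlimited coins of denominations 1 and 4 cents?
Coefficient of x^34 in 1/(1-x^1) · 1/(1-x^4). Use j coins of 4 for j = 0..⌊34/4⌋ = 8, the rest in 1s: 8 + 1 = 9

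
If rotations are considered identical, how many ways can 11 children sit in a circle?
Circular: fix one position, arrange the rest. (11-1)! = 3628800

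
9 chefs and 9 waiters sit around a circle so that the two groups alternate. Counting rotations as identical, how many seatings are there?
Fix one of the chefs: (9-1)! ways for the remaining chefs, × 9! ways for the waiters = 40320 × 362880 = 14631321600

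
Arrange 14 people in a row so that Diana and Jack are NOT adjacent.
Total - adjacent = 14! - (14-1)!×2 = 87178291200 - 12454041600 = 74724249600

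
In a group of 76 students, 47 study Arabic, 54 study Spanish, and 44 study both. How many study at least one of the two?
|A∪B| = |A| + |B| - |A∩B| = 47 + 54 - 44 = 57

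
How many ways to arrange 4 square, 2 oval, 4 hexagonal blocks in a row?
10! / (4! × 2! × 4!) = 3150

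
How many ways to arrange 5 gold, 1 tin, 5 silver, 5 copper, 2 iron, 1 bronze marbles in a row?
19! / (5! × 1! × 5! × 5! × 2! × 1!) = 35198235072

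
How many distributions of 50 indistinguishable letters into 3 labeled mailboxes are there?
C(50+3-1, 3-1) = C(52, 2) = 1326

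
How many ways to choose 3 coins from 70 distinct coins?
C(70,3) = 70!/(3!×67!) = 54740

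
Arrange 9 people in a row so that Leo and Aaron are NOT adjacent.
Total - adjacent = 9! - (9-1)!×2 = 362880 - 80640 = 282240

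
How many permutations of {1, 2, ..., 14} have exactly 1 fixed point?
Choose the 1 fixed point C(14,1) = 14, derange the rest: !13 = Σ_{j=0}^{13} (-1)^j·13!/j! = 6227020800 - 6227020800 + 3113510400 - 1037836800 + 259459200 - 51891840 + 8648640 - 1235520 + 154440 - 17160 + 1716 - 156 + 13 - 1 = 2290792932. Product = 14 × 2290792932 = 32071101048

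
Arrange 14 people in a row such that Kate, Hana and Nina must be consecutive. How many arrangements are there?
Treat the 3 as one block: (14-3+1)! × 3! = 479001600 × 6 = 2874009600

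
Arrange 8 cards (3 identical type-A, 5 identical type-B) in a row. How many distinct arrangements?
8! / (3! × 5!) = 56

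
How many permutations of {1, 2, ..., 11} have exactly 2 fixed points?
Choose the 2 fixed points C(11,2) = 55, derange the rest: !9 = Σ_{j=0}^{9} (-1)^j·9!/j! = 362880 - 362880 + 181440 - 60480 + 15120 - 3024 + 504 - 72 + 9 - 1 = 133496. Product = 55 × 133496 = 7342280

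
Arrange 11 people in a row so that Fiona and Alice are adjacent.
Treat as block: (11-1)! × 2! = 3628800 × 2 = 7257600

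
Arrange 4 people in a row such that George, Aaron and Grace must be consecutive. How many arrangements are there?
Treat the 3 as one block: (4-3+1)! × 3! = 2 × 6 = 12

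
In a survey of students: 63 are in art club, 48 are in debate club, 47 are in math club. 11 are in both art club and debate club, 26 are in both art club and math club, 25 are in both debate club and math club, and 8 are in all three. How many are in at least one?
|A∪B∪C| = 63+48+47-11-26-25+8 = 104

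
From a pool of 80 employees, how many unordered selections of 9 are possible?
C(80,9) = 80!/(9!×71!) = 231900297200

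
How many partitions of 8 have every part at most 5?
Let r_j(i) = number of partitions of i into parts ≤ j, for i = 0..8. r_1(i) = 1 for all i; r_j(i) = r_{j-1}(i) + r_j(i-j). Rows j = 2..5: ≤2: 1 1 2 2 3 3 4 4 5; ≤3: 1 1 2 3 4 5 7 8 10; ≤4: 1 1 2 3 5 6 9 11 15; ≤5: 1 1 2 3 5 7 10 13 18. r_5(8) = 18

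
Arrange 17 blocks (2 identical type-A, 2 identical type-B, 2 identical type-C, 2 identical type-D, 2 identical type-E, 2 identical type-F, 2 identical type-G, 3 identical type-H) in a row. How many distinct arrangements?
17! / (2! × 2! × 2! × 2! × 2! × 2! × 2! × 3!) = 463134672000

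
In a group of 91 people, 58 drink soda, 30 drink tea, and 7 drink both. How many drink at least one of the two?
|A∪B| = |A| + |B| - |A∩B| = 58 + 30 - 7 = 81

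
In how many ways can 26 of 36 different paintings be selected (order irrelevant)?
C(36,26) = 36!/(26!×10!) = 254186856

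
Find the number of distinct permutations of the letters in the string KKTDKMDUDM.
10! / (1! × 1! × 3! × 2! × 3!) = 50400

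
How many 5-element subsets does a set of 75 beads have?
C(75,5) = 75!/(5!×70!) = 17259390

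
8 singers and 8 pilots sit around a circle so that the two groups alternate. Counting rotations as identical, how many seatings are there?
Fix one of the singers: (8-1)! ways for the remaining singers, × 8! ways for the pilots = 5040 × 40320 = 203212800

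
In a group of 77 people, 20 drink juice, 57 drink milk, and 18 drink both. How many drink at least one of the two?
|A∪B| = |A| + |B| - |A∩B| = 20 + 57 - 18 = 59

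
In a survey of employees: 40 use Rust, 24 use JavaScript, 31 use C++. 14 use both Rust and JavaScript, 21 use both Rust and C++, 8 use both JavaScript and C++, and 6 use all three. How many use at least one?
|A∪B∪C| = 40+24+31-14-21-8+6 = 58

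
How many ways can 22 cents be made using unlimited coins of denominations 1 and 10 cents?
Coefficient of x^22 in 1/(1-x^1) · 1/(1-x^10). Use j coins of 10 for j = 0..⌊22/10⌋ = 2, the rest in 1s: 2 + 1 = 3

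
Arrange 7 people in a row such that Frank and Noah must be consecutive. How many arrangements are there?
Treat the 2 as one block: (7-2+1)! × 2! = 720 × 2 = 1440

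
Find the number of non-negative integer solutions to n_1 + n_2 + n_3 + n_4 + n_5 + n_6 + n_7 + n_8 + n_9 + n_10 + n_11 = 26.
C(26+11-1, 11-1) = C(36, 10) = 254186856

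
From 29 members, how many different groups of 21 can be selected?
C(29,21) = 29!/(21!×8!) = 4292145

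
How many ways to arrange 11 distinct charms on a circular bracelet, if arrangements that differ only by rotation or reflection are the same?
(11-1)!/2 = 3628800/2 = 1814400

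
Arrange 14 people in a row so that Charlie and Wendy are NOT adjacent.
Total - adjacent = 14! - (14-1)!×2 = 87178291200 - 12454041600 = 74724249600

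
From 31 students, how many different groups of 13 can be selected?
C(31,13) = 31!/(13!×18!) = 206253075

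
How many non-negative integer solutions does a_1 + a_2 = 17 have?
C(17+2-1, 2-1) = C(18, 1) = 18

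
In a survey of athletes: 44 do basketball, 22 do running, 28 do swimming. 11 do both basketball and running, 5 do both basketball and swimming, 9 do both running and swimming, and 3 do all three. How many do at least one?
|A∪B∪C| = 44+22+28-11-5-9+3 = 72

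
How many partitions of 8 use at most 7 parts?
By conjugation, equals partitions of 8 into parts ≤ 7. Let r_j(i) = number of partitions of i into parts ≤ j, for i = 0..8. r_1(i) = 1 for all i; r_j(i) = r_{j-1}(i) + r_j(i-j). Rows j = 2..7: ≤2: 1 1 2 2 3 3 4 4 5; ≤3: 1 1 2 3 4 5 7 8 10; ≤4: 1 1 2 3 5 6 9 11 15; ≤5: 1 1 2 3 5 7 10 13 18; ≤6: 1 1 2 3 5 7 11 14 20; ≤7: 1 1 2 3 5 7 11 15 21. r_7(8) = 21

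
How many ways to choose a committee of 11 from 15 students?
C(15,11) = 15!/(11!×4!) = 1365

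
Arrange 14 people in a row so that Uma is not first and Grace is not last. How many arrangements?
By inclusion-exclusion: 14! - 2×(14-1)! + (14-2)! = 87178291200 - 12454041600 + 479001600 = 75203251200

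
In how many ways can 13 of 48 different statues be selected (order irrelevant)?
C(48,13) = 48!/(13!×35!) = 192928249296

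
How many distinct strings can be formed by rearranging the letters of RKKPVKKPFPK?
11! / (5! × 1! × 1! × 3! × 1!) = 55440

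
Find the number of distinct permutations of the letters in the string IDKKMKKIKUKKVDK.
15! / (2! × 1! × 8! × 1! × 1! × 2!) = 8108100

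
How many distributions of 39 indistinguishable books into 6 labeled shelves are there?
C(39+6-1, 6-1) = C(44, 5) = 1086008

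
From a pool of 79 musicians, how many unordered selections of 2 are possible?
C(79,2) = 79!/(2!×77!) = 3081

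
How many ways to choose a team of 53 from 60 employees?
C(60,53) = 60!/(53!×7!) = 386206920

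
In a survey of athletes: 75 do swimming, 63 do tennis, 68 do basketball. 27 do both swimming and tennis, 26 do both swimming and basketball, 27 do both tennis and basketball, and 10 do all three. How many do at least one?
|A∪B∪C| = 75+63+68-27-26-27+10 = 136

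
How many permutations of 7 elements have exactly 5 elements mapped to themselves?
Choose the 5 fixed points C(7,5) = 21, derange the rest: !2 = Σ_{j=0}^{2} (-1)^j·2!/j! = 2 - 2 + 1 = 1. Product = 21 × 1 = 21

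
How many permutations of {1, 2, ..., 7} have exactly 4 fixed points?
Choose the 4 fixed points C(7,4) = 35, derange the rest: !3 = Σ_{j=0}^{3} (-1)^j·3!/j! = 6 - 6 + 3 - 1 = 2. Product = 35 × 2 = 70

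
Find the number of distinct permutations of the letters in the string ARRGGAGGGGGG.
12! / (2! × 8! × 2!) = 2970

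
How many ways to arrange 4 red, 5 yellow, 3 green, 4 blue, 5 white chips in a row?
21! / (4! × 5! × 3! × 4! × 5!) = 1026615189600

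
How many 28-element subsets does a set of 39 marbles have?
C(39,28) = 39!/(28!×11!) = 1676056044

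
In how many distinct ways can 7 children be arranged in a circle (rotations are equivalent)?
Circular: fix one position, arrange the rest. (7-1)! = 720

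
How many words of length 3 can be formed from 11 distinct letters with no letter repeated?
P(11,3) = 11!/(11-3)! = 990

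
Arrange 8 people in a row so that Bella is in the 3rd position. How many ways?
Fix one position: (8-1)! = 5040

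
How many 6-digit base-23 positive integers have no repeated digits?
First digit: 22 choices (nonzero). Then descending: 22 × 22 × 21 × 20 × 19 × 18 = 69521760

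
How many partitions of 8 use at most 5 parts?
By conjugation, equals partitions of 8 into parts ≤ 5. Let r_j(i) = number of partitions of i into parts ≤ j, for i = 0..8. r_1(i) = 1 for all i; r_j(i) = r_{j-1}(i) + r_j(i-j). Rows j = 2..5: ≤2: 1 1 2 2 3 3 4 4 5; ≤3: 1 1 2 3 4 5 7 8 10; ≤4: 1 1 2 3 5 6 9 11 15; ≤5: 1 1 2 3 5 7 10 13 18. r_5(8) = 18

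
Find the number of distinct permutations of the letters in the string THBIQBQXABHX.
12! / (1! × 2! × 2! × 1! × 1! × 2! × 3!) = 9979200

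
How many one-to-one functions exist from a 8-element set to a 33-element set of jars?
P(33,8) = 33!/(33-8)! = 559809169920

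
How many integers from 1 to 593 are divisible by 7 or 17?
⌊593/7⌋ + ⌊593/17⌋ - ⌊593/119⌋ = 84 + 34 - 4 = 114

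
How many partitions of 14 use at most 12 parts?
By conjugation, equals partitions of 14 into parts ≤ 12. Let r_j(i) = number of partitions of i into parts ≤ j, for i = 0..14. r_1(i) = 1 for all i; r_j(i) = r_{j-1}(i) + r_j(i-j). Rows j = 2..12: ≤2: 1 1 2 2 3 3 4 4 5 5 6 6 7 7 8; ≤3: 1 1 2 3 4 5 7 8 10 12 14 16 19 21 24; ≤4: 1 1 2 3 5 6 9 11 15 18 23 27 34 39 47; ≤5: 1 1 2 3 5 7 10 13 18 23 30 37 47 57 70; ≤6: 1 1 2 3 5 7 11 14 20 26 35 44 58 71 90; ≤7: 1 1 2 3 5 7 11 15 21 28 38 49 65 82 105; ≤8: 1 1 2 3 5 7 11 15 22 29 40 52 70 89 116; ≤9: 1 1 2 3 5 7 11 15 22 30 41 54 73 94 123; ≤10: 1 1 2 3 5 7 11 15 22 30 42 55 75 97 128; ≤11: 1 1 2 3 5 7 11 15 22 30 42 56 76 99 131; ≤12: 1 1 2 3 5 7 11 15 22 30 42 56 77 100 133. r_12(14) = 133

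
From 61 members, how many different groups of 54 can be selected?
C(61,54) = 61!/(54!×7!) = 436270780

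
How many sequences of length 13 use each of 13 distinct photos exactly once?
13! = 6227020800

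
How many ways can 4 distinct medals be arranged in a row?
4! = 24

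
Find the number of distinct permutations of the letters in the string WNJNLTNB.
8! / (3! × 1! × 1! × 1! × 1! × 1!) = 6720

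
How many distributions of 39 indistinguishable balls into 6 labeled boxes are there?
C(39+6-1, 6-1) = C(44, 5) = 1086008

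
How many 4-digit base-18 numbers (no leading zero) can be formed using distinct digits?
First digit: 17 choices (nonzero). Then descending: 17 × 17 × 16 × 15 = 69360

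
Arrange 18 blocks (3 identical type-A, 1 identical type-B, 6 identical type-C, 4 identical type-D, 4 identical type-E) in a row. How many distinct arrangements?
18! / (3! × 1! × 6! × 4! × 4!) = 2572970400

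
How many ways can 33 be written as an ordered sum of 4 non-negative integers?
C(33+4-1, 4-1) = C(36, 3) = 7140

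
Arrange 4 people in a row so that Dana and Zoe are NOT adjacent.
Total - adjacent = 4! - (4-1)!×2 = 24 - 12 = 12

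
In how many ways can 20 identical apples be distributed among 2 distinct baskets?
C(20+2-1, 2-1) = C(21, 1) = 21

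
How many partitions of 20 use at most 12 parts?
By conjugation, equals partitions of 20 into parts ≤ 12. Let r_j(i) = number of partitions of i into parts ≤ j, for i = 0..20. r_1(i) = 1 for all i; r_j(i) = r_{j-1}(i) + r_j(i-j). Rows j = 2..12: ≤2: 1 1 2 2 3 3 4 4 5 5 6 6 7 7 8 8 9 9 10 10 11; ≤3: 1 1 2 3 4 5 7 8 10 12 14 16 19 21 24 27 30 33 37 40 44; ≤4: 1 1 2 3 5 6 9 11 15 18 23 27 34 39 47 54 64 72 84 94 108; ≤5: 1 1 2 3 5 7 10 13 18 23 30 37 47 57 70 84 101 119 141 164 192; ≤6: 1 1 2 3 5 7 11 14 20 26 35 44 58 71 90 110 136 163 199 235 282; ≤7: 1 1 2 3 5 7 11 15 21 28 38 49 65 82 105 131 164 201 248 300 364; ≤8: 1 1 2 3 5 7 11 15 22 29 40 52 70 89 116 146 186 230 288 352 434; ≤9: 1 1 2 3 5 7 11 15 22 30 41 54 73 94 123 157 201 252 318 393 488; ≤10: 1 1 2 3 5 7 11 15 22 30 42 55 75 97 128 164 212 267 340 423 530; ≤11: 1 1 2 3 5 7 11 15 22 30 42 56 76 99 131 169 219 278 355 445 560; ≤12: 1 1 2 3 5 7 11 15 22 30 42 56 77 100 133 172 224 285 366 460 582. r_12(20) = 582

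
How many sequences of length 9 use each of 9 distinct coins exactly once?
9! = 362880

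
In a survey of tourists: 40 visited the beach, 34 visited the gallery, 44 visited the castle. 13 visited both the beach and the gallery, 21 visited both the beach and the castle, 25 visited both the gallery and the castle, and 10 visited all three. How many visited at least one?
|A∪B∪C| = 40+34+44-13-21-25+10 = 69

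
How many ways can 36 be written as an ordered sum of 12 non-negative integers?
C(36+12-1, 12-1) = C(47, 11) = 17417133617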